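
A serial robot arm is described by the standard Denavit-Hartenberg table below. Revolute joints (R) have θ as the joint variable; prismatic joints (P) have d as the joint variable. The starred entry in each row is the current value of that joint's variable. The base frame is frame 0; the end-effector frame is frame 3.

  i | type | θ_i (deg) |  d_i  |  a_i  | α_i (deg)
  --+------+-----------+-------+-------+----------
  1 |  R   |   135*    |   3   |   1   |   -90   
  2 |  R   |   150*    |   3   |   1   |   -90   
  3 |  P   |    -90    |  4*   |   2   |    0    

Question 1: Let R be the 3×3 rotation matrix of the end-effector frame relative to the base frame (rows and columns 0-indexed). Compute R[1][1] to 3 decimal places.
End-effector y-axis (col 1 of R) = (0.6124,-0.6124,-0.5000)
R[1][1] = -0.6124

-0.612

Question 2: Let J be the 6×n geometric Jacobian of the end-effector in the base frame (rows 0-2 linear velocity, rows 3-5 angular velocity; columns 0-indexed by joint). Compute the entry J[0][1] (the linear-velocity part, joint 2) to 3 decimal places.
-2.096

axis z_1 = (-0.7071,-0.7071,0.0000); lever o_n−o_1 = (-1.5089,-5.5621,2.9641)
cross product → J_v[:, 1] = (-2.0959,2.0959,2.8660)
J_ω[:, 1] = z_1
entry J[0][1] = -2.0959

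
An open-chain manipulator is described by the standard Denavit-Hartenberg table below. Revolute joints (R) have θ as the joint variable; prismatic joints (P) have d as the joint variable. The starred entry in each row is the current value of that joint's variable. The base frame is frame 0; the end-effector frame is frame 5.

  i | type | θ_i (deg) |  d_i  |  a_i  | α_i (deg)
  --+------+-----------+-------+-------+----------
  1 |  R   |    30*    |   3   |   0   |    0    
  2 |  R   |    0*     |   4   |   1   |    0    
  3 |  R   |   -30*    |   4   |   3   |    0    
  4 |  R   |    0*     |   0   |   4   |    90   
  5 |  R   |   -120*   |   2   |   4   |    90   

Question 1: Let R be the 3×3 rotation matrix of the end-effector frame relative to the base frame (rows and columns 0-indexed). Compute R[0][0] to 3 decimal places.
-0.500

End-effector x-axis (col 0 of R) = (-0.5000,-0.0000,-0.8660)
R[0][0] = -0.5000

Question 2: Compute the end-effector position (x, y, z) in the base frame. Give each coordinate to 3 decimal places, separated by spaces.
5.866 -1.500 7.536

after link 1: o_1 = (0.0000, 0.0000, 3.0000)
after link 2: o_2 = (0.8660, 0.5000, 7.0000)
after link 3: o_3 = (3.8660, 0.5000, 11.0000)
after link 4: o_4 = (7.8660, 0.5000, 11.0000)
after link 5: o_5 = (5.8660, -1.5000, 7.5359)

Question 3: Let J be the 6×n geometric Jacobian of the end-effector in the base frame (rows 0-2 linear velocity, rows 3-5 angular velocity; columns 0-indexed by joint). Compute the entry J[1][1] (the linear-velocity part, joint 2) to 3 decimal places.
5.866

axis z_1 = (0.0000,0.0000,1.0000); lever o_n−o_1 = (5.8660,-1.5000,4.5359)
cross product → J_v[:, 1] = (1.5000,5.8660,-0.0000)
J_ω[:, 1] = z_1
entry J[1][1] = 5.8660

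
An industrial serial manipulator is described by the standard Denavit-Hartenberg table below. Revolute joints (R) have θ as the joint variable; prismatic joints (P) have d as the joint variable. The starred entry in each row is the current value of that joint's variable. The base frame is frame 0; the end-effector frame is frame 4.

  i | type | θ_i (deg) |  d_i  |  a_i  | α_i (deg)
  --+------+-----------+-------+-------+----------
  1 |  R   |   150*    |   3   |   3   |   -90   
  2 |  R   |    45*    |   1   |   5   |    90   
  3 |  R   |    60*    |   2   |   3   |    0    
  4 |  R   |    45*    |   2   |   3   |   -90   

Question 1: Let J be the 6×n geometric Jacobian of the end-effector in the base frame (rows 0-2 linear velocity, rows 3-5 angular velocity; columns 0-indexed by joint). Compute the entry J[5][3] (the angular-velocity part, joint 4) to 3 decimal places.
0.707

axis z_3 = (-0.6124,0.3536,0.7071); lever o_n−o_3 = (-2.1982,-2.0770,1.9633)
cross product → J_v[:, 3] = (2.1627,-0.3521,2.0490)
J_ω[:, 3] = z_3
entry J[5][3] = 0.7071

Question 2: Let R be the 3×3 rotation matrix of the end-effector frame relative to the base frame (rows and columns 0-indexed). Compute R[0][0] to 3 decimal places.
-0.324

End-effector x-axis (col 0 of R) = (-0.3245,-0.9280,0.1830)
R[0][0] = -0.3245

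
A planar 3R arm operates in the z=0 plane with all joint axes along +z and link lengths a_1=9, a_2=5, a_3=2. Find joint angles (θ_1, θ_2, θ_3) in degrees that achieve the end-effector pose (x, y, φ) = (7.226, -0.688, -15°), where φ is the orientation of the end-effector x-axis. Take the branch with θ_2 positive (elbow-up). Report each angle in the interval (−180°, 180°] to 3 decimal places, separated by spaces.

wrist centre = target − a_3·(cos φ, sin φ) = (5.2941, -0.1704)
cos θ_2 = (28.0570−9²−5²)/(2·9·5) = -0.8660; θ_2 = 150.0009° (elbow-up)
β = atan2(-0.1704,5.2941) = -1.8431°; ψ = atan2(2.4999,4.6698) = 28.1618°
θ_1 = β − ψ = -30.0049°
θ_3 = φ − θ_1 − θ_2 = -134.9960° (wrapped to (-180°,180°])

-30.005 150.001 -134.996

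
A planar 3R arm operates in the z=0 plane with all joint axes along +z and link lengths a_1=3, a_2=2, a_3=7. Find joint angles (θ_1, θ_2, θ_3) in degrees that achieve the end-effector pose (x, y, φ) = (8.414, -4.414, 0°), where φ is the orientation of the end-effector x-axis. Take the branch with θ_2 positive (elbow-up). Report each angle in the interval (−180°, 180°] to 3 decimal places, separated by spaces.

-90.008 45.017 44.991

wrist centre = target − a_3·(cos φ, sin φ) = (1.4140, -4.4140)
cos θ_2 = (21.4828−3²−2²)/(2·3·2) = 0.7069; θ_2 = 45.0168° (elbow-up)
β = atan2(-4.4140,1.4140) = -72.2374°; ψ = atan2(1.4146,4.4138) = 17.7707°
θ_1 = β − ψ = -90.0082°
θ_3 = φ − θ_1 − θ_2 = 44.9913° (wrapped to (-180°,180°])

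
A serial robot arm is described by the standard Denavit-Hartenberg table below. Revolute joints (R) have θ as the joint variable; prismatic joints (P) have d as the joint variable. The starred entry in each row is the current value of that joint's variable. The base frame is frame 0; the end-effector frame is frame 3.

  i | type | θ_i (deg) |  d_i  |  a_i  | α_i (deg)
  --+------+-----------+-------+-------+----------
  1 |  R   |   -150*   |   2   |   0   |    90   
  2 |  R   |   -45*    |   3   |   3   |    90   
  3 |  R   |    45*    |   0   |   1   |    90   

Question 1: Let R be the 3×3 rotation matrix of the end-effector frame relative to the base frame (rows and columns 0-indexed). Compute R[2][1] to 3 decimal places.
-0.707

End-effector y-axis (col 1 of R) = (0.6124,0.3536,-0.7071)
R[2][1] = -0.7071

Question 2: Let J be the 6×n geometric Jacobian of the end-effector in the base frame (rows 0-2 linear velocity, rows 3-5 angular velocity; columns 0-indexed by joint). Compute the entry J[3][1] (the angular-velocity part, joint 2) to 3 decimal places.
axis z_1 = (-0.5000,0.8660,0.0000); lever o_n−o_1 = (-4.1237,1.8998,-2.6213)
cross product → J_v[:, 1] = (-2.2701,-1.3107,2.6213)
J_ω[:, 1] = z_1
entry J[3][1] = -0.5000

-0.500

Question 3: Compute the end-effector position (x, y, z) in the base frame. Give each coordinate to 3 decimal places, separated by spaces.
after link 1: o_1 = (0.0000, 0.0000, 2.0000)
after link 2: o_2 = (-3.3371, 1.5374, -0.1213)
after link 3: o_3 = (-4.1237, 1.8998, -0.6213)

-4.124 1.900 -0.621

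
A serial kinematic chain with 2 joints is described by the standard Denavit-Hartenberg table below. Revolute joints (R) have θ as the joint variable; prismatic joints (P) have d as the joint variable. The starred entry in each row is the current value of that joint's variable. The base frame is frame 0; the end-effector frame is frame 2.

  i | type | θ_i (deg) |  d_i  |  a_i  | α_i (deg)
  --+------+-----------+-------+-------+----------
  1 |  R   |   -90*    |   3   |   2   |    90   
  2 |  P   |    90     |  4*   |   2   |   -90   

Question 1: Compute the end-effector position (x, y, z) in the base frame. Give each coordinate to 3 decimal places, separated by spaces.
after link 1: o_1 = (0.0000, -2.0000, 3.0000)
after link 2: o_2 = (-4.0000, -2.0000, 5.0000)

-4.000 -2.000 5.000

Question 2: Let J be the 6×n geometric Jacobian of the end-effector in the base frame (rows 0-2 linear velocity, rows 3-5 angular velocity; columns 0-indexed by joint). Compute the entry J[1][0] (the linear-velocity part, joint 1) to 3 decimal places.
axis z_0 = ẑ; lever o_n−o_0 = (-4.0000,-2.0000,5.0000)
cross product → J_v[:, 0] = (2.0000,-4.0000,0.0000)
J_ω[:, 0] = z_0
entry J[1][0] = -4.0000

-4.000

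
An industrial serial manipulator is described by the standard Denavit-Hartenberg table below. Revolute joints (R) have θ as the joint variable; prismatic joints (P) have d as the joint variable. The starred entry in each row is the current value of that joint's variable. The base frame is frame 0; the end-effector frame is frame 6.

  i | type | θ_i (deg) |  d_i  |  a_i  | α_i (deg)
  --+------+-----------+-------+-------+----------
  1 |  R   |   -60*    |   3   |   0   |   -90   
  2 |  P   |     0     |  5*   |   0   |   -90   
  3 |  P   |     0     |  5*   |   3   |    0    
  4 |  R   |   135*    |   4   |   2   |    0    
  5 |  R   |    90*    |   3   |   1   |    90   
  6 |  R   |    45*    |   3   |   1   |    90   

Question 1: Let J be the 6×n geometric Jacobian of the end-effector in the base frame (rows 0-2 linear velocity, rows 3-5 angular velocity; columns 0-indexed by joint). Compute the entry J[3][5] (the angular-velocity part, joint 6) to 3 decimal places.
axis z_5 = (-0.9659,0.2588,-0.0000); lever o_n−o_5 = (-2.7148,1.4595,-0.7071)
cross product → J_v[:, 5] = (-0.1830,-0.6830,-0.7071)
J_ω[:, 5] = z_5
entry J[3][5] = -0.9659

-0.966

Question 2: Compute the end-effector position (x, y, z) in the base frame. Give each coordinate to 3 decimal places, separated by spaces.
after link 1: o_1 = (0.0000, 0.0000, 3.0000)
after link 2: o_2 = (4.3301, 2.5000, 3.0000)
after link 3: o_3 = (5.8301, -0.0981, -2.0000)
after link 4: o_4 = (3.8983, 0.4196, -6.0000)
after link 5: o_5 = (4.1571, 1.3855, -9.0000)
after link 6: o_6 = (1.4423, 2.8450, -9.7071)

1.442 2.845 -9.707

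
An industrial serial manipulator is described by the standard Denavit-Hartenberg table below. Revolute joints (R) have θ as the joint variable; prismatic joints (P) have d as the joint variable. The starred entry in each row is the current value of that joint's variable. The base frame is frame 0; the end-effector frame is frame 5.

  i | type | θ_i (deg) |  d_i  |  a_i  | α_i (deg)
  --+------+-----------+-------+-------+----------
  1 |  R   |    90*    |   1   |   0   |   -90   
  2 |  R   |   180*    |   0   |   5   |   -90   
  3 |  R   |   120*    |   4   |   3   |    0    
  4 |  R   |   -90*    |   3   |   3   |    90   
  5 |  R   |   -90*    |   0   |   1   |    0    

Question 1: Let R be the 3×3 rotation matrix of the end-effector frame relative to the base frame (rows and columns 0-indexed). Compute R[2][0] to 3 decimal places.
-1.000

End-effector x-axis (col 0 of R) = (-0.0000,0.0000,-1.0000)
R[2][0] = -1.0000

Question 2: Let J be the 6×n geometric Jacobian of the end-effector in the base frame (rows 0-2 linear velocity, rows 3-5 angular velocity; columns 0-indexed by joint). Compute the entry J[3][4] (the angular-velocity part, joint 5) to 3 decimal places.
axis z_4 = (-0.8660,-0.5000,0.0000); lever o_n−o_4 = (0.0000,0.0000,-1.0000)
cross product → J_v[:, 4] = (0.5000,-0.8660,0.0000)
J_ω[:, 4] = z_4
entry J[3][4] = -0.8660

-0.866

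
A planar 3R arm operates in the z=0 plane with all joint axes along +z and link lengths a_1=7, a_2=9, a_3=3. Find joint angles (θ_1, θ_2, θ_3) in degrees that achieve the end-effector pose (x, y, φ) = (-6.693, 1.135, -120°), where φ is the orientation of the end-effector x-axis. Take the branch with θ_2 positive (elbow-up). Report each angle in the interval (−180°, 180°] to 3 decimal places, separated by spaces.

59.995 135.001 45.004

wrist centre = target − a_3·(cos φ, sin φ) = (-5.1930, 3.7331)
cos θ_2 = (40.9031−7²−9²)/(2·7·9) = -0.7071; θ_2 = 135.0009° (elbow-up)
β = atan2(3.7331,-5.1930) = 144.2889°; ψ = atan2(6.3639,0.6359) = 84.2934°
θ_1 = β − ψ = 59.9955°
θ_3 = φ − θ_1 − θ_2 = 45.0036° (wrapped to (-180°,180°])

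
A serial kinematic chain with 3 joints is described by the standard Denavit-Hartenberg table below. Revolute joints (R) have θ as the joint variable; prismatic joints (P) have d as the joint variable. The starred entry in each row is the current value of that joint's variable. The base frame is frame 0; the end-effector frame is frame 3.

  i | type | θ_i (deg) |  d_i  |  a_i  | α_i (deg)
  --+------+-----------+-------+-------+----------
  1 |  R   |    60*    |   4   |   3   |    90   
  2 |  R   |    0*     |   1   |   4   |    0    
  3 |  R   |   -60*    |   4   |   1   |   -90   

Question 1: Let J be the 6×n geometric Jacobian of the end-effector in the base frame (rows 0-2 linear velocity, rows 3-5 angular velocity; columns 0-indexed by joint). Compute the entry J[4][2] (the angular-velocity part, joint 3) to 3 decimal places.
axis z_2 = (0.8660,-0.5000,0.0000); lever o_n−o_2 = (3.7141,-1.5670,-0.8660)
cross product → J_v[:, 2] = (0.4330,0.7500,0.5000)
J_ω[:, 2] = z_2
entry J[4][2] = -0.5000

-0.500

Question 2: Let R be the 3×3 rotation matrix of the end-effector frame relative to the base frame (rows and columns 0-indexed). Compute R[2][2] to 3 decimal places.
0.500

End-effector z-axis (col 2 of R) = (0.4330,0.7500,0.5000)
R[2][2] = 0.5000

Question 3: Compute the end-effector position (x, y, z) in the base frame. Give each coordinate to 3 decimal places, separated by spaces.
after link 1: o_1 = (1.5000, 2.5981, 4.0000)
after link 2: o_2 = (4.3660, 5.5622, 4.0000)
after link 3: o_3 = (8.0801, 3.9952, 3.1340)

8.080 3.995 3.134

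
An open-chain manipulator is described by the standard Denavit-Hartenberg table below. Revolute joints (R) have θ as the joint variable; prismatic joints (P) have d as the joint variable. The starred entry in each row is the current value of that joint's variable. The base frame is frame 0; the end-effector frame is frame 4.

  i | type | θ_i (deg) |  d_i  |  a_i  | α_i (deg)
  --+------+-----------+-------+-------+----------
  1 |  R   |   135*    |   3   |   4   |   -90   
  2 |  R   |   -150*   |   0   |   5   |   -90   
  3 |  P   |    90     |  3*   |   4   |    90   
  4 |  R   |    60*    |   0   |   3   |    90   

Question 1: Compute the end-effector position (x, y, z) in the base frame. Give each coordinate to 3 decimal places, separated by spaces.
2.143 5.635 10.348

after link 1: o_1 = (-2.8284, 2.8284, 3.0000)
after link 2: o_2 = (0.2334, -0.2334, 5.5000)
after link 3: o_3 = (2.0012, 3.6557, 8.0981)
after link 4: o_4 = (2.1433, 5.6349, 10.3481)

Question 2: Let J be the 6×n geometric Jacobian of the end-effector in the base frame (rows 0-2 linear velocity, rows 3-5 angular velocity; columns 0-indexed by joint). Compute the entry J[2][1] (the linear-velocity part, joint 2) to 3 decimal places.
1.531

axis z_1 = (-0.7071,-0.7071,0.0000); lever o_n−o_1 = (4.9717,2.8064,7.3481)
cross product → J_v[:, 1] = (-5.1959,5.1959,1.5311)
J_ω[:, 1] = z_1
entry J[2][1] = 1.5311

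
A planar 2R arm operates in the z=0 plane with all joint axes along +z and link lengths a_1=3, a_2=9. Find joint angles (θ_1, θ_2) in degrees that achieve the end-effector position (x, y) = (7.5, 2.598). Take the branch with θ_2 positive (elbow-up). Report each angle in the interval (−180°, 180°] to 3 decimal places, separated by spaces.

-81.788 120.000

cos θ_2 = (62.9996−3²−9²)/(2·3·9) = -0.5000; θ_2 = 120.0005° (elbow-up)
β = atan2(2.5980,7.5000) = 19.1061°; ψ = atan2(7.7942,-1.5001) = 100.8939°
θ_1 = β − ψ = -81.7878°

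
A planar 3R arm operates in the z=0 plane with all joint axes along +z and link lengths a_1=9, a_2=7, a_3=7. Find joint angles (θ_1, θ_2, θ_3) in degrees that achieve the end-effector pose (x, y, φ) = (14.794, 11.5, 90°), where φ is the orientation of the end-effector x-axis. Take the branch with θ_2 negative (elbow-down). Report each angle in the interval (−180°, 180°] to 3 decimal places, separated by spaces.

30.003 -30.006 90.003

wrist centre = target − a_3·(cos φ, sin φ) = (14.7940, 4.5000)
cos θ_2 = (239.1124−9²−7²)/(2·9·7) = 0.8660; θ_2 = -30.0062° (elbow-down)
β = atan2(4.5000,14.7940) = 16.9186°; ψ = atan2(-3.5007,15.0618) = -13.0843°
θ_1 = β − ψ = 30.0029°
θ_3 = φ − θ_1 − θ_2 = 90.0032° (wrapped to (-180°,180°])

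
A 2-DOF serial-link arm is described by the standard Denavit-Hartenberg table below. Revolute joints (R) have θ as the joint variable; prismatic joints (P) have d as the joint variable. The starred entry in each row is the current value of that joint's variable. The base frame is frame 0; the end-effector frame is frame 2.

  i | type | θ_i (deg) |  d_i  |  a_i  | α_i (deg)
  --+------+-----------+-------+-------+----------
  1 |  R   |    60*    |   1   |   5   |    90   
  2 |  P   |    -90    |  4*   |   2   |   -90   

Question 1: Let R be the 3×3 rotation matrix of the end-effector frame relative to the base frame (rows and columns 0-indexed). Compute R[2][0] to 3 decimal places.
-1.000

End-effector x-axis (col 0 of R) = (0.0000,0.0000,-1.0000)
R[2][0] = -1.0000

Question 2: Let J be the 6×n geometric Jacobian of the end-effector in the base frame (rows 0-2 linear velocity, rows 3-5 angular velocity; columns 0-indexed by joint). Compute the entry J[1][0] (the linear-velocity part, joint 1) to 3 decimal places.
5.964

axis z_0 = ẑ; lever o_n−o_0 = (5.9641,2.3301,-1.0000)
cross product → J_v[:, 0] = (-2.3301,5.9641,0.0000)
J_ω[:, 0] = z_0
entry J[1][0] = 5.9641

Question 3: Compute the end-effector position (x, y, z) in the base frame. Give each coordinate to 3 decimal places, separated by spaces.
after link 1: o_1 = (2.5000, 4.3301, 1.0000)
after link 2: o_2 = (5.9641, 2.3301, -1.0000)

5.964 2.330 -1.000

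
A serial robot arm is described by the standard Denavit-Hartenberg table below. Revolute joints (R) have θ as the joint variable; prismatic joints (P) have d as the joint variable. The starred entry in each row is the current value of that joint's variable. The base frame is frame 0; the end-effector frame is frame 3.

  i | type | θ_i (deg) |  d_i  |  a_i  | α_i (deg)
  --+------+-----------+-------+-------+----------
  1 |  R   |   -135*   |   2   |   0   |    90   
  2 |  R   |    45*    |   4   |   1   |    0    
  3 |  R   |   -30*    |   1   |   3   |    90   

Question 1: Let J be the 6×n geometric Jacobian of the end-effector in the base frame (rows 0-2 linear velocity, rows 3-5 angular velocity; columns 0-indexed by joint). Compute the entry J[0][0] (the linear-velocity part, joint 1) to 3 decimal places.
axis z_0 = ẑ; lever o_n−o_0 = (-6.0846,0.9865,3.4836)
cross product → J_v[:, 0] = (-0.9865,-6.0846,0.0000)
J_ω[:, 0] = z_0
entry J[0][0] = -0.9865

-0.986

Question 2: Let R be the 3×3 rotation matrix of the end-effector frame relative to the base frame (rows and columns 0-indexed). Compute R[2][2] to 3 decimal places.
-0.966

End-effector z-axis (col 2 of R) = (-0.1830,-0.1830,-0.9659)
R[2][2] = -0.9659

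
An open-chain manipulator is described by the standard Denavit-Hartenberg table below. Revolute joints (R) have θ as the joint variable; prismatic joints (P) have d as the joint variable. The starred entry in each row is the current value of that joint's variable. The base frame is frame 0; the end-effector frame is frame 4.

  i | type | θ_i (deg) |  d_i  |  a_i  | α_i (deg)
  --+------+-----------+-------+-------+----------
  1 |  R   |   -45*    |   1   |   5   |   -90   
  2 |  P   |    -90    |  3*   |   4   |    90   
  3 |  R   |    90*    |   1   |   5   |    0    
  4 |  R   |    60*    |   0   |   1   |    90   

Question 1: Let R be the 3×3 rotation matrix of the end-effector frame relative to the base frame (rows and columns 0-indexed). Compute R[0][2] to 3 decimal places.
End-effector z-axis (col 2 of R) = (0.6124,0.6124,0.5000)
R[0][2] = 0.6124

0.612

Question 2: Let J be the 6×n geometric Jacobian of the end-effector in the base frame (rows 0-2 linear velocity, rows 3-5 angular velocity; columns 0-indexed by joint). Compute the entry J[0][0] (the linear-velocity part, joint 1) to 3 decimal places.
axis z_0 = ẑ; lever o_n−o_0 = (8.8388,3.1820,4.1340)
cross product → J_v[:, 0] = (-3.1820,8.8388,0.0000)
J_ω[:, 0] = z_0
entry J[0][0] = -3.1820

-3.182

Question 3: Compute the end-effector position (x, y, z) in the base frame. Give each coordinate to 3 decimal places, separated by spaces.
after link 1: o_1 = (3.5355, -3.5355, 1.0000)
after link 2: o_2 = (5.6569, -1.4142, 5.0000)
after link 3: o_3 = (8.4853, 2.8284, 5.0000)
after link 4: o_4 = (8.8388, 3.1820, 4.1340)

8.839 3.182 4.134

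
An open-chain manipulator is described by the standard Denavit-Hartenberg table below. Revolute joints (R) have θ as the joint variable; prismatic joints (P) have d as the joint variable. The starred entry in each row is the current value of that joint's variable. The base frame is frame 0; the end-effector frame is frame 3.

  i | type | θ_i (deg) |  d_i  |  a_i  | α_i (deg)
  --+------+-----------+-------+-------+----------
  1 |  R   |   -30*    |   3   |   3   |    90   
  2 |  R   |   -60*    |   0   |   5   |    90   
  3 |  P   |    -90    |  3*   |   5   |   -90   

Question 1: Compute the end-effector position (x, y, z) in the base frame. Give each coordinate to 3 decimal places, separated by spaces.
after link 1: o_1 = (2.5981, -1.5000, 3.0000)
after link 2: o_2 = (4.7631, -2.7500, -1.3301)
after link 3: o_3 = (5.0131, 2.8792, -2.8301)

5.013 2.879 -2.830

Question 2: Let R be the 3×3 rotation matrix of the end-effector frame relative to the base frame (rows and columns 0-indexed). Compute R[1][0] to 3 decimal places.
0.866

End-effector x-axis (col 0 of R) = (0.5000,0.8660,-0.0000)
R[1][0] = 0.8660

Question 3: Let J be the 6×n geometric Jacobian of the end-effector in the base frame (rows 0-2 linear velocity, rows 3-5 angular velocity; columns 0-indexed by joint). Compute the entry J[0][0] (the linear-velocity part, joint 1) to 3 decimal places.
-2.879

axis z_0 = ẑ; lever o_n−o_0 = (5.0131,2.8792,-2.8301)
cross product → J_v[:, 0] = (-2.8792,5.0131,0.0000)
J_ω[:, 0] = z_0
entry J[0][0] = -2.8792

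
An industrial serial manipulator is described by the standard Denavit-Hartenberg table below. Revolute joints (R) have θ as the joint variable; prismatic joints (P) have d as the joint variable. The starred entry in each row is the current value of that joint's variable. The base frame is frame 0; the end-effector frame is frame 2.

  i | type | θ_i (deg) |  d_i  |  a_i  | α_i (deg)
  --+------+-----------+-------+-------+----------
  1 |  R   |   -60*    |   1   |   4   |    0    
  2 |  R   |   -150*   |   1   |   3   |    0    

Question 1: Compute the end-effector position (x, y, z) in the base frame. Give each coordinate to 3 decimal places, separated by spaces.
after link 1: o_1 = (2.0000, -3.4641, 1.0000)
after link 2: o_2 = (-0.5981, -1.9641, 2.0000)

-0.598 -1.964 2.000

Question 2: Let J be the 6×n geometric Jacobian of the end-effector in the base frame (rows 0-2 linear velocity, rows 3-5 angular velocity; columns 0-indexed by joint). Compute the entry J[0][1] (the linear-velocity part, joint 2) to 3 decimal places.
axis z_1 = (0.0000,0.0000,1.0000); lever o_n−o_1 = (-2.5981,1.5000,1.0000)
cross product → J_v[:, 1] = (-1.5000,-2.5981,0.0000)
J_ω[:, 1] = z_1
entry J[0][1] = -1.5000

-1.500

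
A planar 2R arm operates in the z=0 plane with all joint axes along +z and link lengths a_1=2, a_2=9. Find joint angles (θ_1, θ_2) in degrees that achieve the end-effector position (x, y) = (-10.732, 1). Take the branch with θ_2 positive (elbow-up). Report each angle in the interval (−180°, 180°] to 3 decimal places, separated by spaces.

149.997 30.003

cos θ_2 = (116.1758−2²−9²)/(2·2·9) = 0.8660; θ_2 = 30.0035° (elbow-up)
β = atan2(1.0000,-10.7320) = 174.6766°; ψ = atan2(4.5005,9.7940) = 24.6795°
θ_1 = β − ψ = 149.9971°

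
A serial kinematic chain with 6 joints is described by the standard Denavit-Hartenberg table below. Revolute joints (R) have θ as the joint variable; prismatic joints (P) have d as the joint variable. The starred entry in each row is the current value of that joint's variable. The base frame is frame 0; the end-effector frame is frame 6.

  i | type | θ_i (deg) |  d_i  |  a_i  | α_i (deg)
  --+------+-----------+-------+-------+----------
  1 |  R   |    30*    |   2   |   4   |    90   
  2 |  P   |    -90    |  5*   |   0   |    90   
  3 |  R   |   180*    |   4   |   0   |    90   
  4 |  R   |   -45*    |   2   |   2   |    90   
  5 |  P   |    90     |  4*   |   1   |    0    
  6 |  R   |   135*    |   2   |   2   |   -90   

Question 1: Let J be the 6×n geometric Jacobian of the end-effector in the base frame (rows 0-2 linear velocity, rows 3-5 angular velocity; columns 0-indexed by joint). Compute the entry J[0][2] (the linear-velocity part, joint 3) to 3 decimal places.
axis z_2 = (-0.8660,-0.5000,-0.0000); lever o_n−o_2 = (1.3617,-1.0449,-3.8284)
cross product → J_v[:, 2] = (1.9142,-3.3155,1.5858)
J_ω[:, 2] = z_2
entry J[0][2] = 1.9142

1.914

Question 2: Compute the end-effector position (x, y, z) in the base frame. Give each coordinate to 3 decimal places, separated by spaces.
after link 1: o_1 = (3.4641, 2.0000, 2.0000)
after link 2: o_2 = (5.9641, -2.3301, 2.0000)
after link 3: o_3 = (2.5000, -4.3301, 2.0000)
after link 4: o_4 = (4.7247, -5.3551, 3.4142)
after link 5: o_5 = (7.6742, -4.8069, 0.5858)
after link 6: o_6 = (7.3258, -3.3750, -1.8284)

7.326 -3.375 -1.828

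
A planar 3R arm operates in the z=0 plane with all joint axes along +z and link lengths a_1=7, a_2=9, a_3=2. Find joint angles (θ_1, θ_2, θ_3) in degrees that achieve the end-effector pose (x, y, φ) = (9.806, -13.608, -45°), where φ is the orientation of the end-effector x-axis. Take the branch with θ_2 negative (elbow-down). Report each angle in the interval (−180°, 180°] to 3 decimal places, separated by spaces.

-30.006 -44.990 29.996

wrist centre = target − a_3·(cos φ, sin φ) = (8.3918, -12.1938)
cos θ_2 = (219.1105−7²−9²)/(2·7·9) = 0.7072; θ_2 = -44.9903° (elbow-down)
β = atan2(-12.1938,8.3918) = -55.4642°; ψ = atan2(-6.3629,13.3650) = -25.4584°
θ_1 = β − ψ = -30.0058°
θ_3 = φ − θ_1 − θ_2 = 29.9961° (wrapped to (-180°,180°])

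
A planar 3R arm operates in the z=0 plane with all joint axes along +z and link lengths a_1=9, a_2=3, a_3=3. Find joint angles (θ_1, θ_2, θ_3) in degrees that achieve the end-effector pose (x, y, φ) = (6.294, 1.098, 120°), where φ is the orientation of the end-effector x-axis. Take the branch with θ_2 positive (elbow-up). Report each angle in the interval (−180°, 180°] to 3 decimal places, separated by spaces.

-30.001 120.004 29.996

wrist centre = target − a_3·(cos φ, sin φ) = (7.7940, -1.5001)
cos θ_2 = (62.9967−9²−3²)/(2·9·3) = -0.5001; θ_2 = 120.0041° (elbow-up)
β = atan2(-1.5001,7.7940) = -10.8942°; ψ = atan2(2.5980,7.4998) = 19.1063°
θ_1 = β − ψ = -30.0006°
θ_3 = φ − θ_1 − θ_2 = 29.9965° (wrapped to (-180°,180°])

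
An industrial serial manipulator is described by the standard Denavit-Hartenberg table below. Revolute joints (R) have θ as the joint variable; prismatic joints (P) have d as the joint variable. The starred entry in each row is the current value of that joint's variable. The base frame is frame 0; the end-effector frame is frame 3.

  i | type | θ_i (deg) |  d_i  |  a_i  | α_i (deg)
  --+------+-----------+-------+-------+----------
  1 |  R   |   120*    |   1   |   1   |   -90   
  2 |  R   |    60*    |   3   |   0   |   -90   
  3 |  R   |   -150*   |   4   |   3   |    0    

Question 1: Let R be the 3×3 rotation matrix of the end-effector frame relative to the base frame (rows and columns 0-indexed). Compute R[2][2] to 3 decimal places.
-0.500

End-effector z-axis (col 2 of R) = (0.4330,-0.7500,-0.5000)
R[2][2] = -0.5000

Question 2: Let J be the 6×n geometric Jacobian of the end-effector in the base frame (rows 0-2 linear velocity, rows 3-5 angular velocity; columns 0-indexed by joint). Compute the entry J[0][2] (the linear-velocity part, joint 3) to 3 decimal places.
-2.625

axis z_2 = (0.4330,-0.7500,-0.5000); lever o_n−o_2 = (1.0825,-4.8750,0.2500)
cross product → J_v[:, 2] = (-2.6250,-0.6495,-1.2990)
J_ω[:, 2] = z_2
entry J[0][2] = -2.6250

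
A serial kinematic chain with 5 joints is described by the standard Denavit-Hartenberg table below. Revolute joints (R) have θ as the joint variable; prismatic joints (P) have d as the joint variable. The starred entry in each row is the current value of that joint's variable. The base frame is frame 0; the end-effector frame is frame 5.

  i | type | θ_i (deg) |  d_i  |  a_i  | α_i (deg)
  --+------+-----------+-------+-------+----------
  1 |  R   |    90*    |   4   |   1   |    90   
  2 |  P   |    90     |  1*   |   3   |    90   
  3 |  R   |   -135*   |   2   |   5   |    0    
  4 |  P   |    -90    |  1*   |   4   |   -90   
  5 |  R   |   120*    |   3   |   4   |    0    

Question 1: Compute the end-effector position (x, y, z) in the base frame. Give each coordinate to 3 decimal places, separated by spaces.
after link 1: o_1 = (0.0000, 1.0000, 4.0000)
after link 2: o_2 = (1.0000, 1.0000, 7.0000)
after link 3: o_3 = (-2.5355, 3.0000, 3.4645)
after link 4: o_4 = (0.2929, 4.0000, 0.6360)
after link 5: o_5 = (-3.2426, 0.5359, -0.0711)

-3.243 0.536 -0.071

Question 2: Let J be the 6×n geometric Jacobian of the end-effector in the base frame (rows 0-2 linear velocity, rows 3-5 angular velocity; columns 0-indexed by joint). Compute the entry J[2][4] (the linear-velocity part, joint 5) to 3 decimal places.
axis z_4 = (-0.7071,0.0000,-0.7071); lever o_n−o_4 = (-3.5355,-3.4641,-0.7071)
cross product → J_v[:, 4] = (-2.4495,2.0000,2.4495)
J_ω[:, 4] = z_4
entry J[2][4] = 2.4495

2.449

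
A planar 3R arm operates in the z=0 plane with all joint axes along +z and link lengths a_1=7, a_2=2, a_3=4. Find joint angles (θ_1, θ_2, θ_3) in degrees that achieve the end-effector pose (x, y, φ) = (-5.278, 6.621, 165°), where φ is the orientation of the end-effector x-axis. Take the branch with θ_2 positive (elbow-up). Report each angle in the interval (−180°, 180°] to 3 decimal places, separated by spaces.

90.001 135.001 -60.003

wrist centre = target − a_3·(cos φ, sin φ) = (-1.4143, 5.5857)
cos θ_2 = (33.2005−7²−2²)/(2·7·2) = -0.7071; θ_2 = 135.0013° (elbow-up)
β = atan2(5.5857,-1.4143) = 104.2086°; ψ = atan2(1.4142,5.5858) = 14.2074°
θ_1 = β − ψ = 90.0012°
θ_3 = φ − θ_1 − θ_2 = -60.0025° (wrapped to (-180°,180°])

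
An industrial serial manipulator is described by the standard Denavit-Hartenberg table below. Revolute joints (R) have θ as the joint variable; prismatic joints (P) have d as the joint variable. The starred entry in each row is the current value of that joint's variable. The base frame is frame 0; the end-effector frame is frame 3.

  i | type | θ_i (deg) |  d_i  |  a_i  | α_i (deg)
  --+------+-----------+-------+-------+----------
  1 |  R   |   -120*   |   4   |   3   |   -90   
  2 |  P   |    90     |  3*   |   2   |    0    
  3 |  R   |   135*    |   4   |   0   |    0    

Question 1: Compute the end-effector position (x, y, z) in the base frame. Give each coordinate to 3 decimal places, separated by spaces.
after link 1: o_1 = (-1.5000, -2.5981, 4.0000)
after link 2: o_2 = (1.0981, -4.0981, 2.0000)
after link 3: o_3 = (4.5622, -6.0981, 2.0000)

4.562 -6.098 2.000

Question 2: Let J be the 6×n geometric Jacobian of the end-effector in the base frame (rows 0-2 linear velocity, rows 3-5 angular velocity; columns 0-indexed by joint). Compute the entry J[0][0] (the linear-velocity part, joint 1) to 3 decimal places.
axis z_0 = ẑ; lever o_n−o_0 = (4.5622,-6.0981,2.0000)
cross product → J_v[:, 0] = (6.0981,4.5622,-0.0000)
J_ω[:, 0] = z_0
entry J[0][0] = 6.0981

6.098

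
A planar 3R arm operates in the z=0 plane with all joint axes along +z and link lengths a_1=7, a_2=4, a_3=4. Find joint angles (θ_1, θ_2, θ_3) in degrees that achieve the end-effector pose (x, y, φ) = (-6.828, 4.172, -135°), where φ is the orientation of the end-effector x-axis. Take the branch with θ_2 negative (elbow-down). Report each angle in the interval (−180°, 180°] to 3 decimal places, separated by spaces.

149.485 -89.997 165.512

wrist centre = target − a_3·(cos φ, sin φ) = (-3.9996, 7.0004)
cos θ_2 = (65.0026−7²−4²)/(2·7·4) = 0.0000; θ_2 = -89.9974° (elbow-down)
β = atan2(7.0004,-3.9996) = 119.7407°; ψ = atan2(-4.0000,7.0002) = -29.7442°
θ_1 = β − ψ = 149.4850°
θ_3 = φ − θ_1 − θ_2 = 165.5124° (wrapped to (-180°,180°])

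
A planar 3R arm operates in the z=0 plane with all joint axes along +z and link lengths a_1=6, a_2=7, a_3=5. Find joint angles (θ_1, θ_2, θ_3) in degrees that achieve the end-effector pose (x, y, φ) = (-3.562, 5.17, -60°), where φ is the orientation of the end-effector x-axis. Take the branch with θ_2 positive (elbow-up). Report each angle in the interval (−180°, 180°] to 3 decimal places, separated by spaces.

wrist centre = target − a_3·(cos φ, sin φ) = (-6.0620, 9.5001)
cos θ_2 = (127.0003−6²−7²)/(2·6·7) = 0.5000; θ_2 = 59.9998° (elbow-up)
β = atan2(9.5001,-6.0620) = 122.5418°; ψ = atan2(6.0622,9.5000) = 32.5428°
θ_1 = β − ψ = 89.9990°
θ_3 = φ − θ_1 − θ_2 = 150.0012° (wrapped to (-180°,180°])

89.999 60.000 150.001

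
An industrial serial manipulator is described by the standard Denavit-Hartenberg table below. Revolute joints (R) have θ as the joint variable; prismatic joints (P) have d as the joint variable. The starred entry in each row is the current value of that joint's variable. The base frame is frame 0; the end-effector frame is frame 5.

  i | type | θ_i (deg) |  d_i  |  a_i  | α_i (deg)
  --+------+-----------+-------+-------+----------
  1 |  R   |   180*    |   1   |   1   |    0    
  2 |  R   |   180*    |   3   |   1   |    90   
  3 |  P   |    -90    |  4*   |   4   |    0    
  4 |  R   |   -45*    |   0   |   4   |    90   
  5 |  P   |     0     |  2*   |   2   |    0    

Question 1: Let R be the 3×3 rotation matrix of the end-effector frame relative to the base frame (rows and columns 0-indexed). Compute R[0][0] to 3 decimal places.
-0.707

End-effector x-axis (col 0 of R) = (-0.7071,0.0000,-0.7071)
R[0][0] = -0.7071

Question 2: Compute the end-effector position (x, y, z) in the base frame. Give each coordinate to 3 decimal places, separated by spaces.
-5.657 -4.000 -2.828

after link 1: o_1 = (-1.0000, 0.0000, 1.0000)
after link 2: o_2 = (-0.0000, -0.0000, 4.0000)
after link 3: o_3 = (-0.0000, -4.0000, 0.0000)
after link 4: o_4 = (-2.8284, -4.0000, -2.8284)
after link 5: o_5 = (-5.6569, -4.0000, -2.8284)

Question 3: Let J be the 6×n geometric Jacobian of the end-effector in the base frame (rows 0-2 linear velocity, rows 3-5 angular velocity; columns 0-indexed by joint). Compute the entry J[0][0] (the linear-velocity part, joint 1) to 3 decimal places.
axis z_0 = ẑ; lever o_n−o_0 = (-5.6569,-4.0000,-2.8284)
cross product → J_v[:, 0] = (4.0000,-5.6569,0.0000)
J_ω[:, 0] = z_0
entry J[0][0] = 4.0000

4.000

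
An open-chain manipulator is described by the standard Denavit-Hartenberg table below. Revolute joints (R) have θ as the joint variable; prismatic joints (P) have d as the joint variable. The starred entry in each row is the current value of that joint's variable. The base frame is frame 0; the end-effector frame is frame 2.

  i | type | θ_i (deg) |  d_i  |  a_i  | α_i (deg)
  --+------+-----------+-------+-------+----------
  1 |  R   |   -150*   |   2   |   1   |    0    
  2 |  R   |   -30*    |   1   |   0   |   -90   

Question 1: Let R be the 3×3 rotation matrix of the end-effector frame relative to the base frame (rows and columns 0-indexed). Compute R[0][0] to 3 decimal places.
-1.000

End-effector x-axis (col 0 of R) = (-1.0000,0.0000,0.0000)
R[0][0] = -1.0000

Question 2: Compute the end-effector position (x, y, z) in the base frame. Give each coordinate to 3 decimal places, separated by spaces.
after link 1: o_1 = (-0.8660, -0.5000, 2.0000)
after link 2: o_2 = (-0.8660, -0.5000, 3.0000)

-0.866 -0.500 3.000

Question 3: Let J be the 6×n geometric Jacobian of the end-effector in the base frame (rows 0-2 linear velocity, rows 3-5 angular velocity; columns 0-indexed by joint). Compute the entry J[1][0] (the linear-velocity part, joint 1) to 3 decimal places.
-0.866

axis z_0 = ẑ; lever o_n−o_0 = (-0.8660,-0.5000,3.0000)
cross product → J_v[:, 0] = (0.5000,-0.8660,0.0000)
J_ω[:, 0] = z_0
entry J[1][0] = -0.8660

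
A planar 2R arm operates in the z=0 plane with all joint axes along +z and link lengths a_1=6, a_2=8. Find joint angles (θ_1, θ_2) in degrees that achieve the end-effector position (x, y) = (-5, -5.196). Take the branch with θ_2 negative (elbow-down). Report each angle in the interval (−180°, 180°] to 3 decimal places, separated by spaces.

cos θ_2 = (51.9984−6²−8²)/(2·6·8) = -0.5000; θ_2 = -120.0011° (elbow-down)
β = atan2(-5.1960,-5.0000) = -133.8987°; ψ = atan2(-6.9281,1.9999) = -73.8987°
θ_1 = β − ψ = -60.0000°

-60.000 -120.001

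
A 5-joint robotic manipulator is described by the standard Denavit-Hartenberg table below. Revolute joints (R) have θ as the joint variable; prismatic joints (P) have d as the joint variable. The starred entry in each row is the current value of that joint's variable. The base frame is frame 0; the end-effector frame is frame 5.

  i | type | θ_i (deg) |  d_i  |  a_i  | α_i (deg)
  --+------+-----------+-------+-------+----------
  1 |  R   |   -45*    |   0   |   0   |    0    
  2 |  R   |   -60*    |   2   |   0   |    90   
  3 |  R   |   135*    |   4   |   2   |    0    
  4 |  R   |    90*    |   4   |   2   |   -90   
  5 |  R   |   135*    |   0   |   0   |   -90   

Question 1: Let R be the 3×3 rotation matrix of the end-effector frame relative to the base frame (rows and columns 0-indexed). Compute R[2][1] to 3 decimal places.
0.707

End-effector y-axis (col 1 of R) = (0.1830,0.6830,0.7071)
R[2][1] = 0.7071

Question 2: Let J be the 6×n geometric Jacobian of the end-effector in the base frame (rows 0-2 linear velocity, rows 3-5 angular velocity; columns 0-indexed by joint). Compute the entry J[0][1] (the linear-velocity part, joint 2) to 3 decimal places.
-4.803

axis z_1 = (0.0000,0.0000,1.0000); lever o_n−o_1 = (-6.9954,4.8026,2.0000)
cross product → J_v[:, 1] = (-4.8026,-6.9954,0.0000)
J_ω[:, 1] = z_1
entry J[0][1] = -4.8026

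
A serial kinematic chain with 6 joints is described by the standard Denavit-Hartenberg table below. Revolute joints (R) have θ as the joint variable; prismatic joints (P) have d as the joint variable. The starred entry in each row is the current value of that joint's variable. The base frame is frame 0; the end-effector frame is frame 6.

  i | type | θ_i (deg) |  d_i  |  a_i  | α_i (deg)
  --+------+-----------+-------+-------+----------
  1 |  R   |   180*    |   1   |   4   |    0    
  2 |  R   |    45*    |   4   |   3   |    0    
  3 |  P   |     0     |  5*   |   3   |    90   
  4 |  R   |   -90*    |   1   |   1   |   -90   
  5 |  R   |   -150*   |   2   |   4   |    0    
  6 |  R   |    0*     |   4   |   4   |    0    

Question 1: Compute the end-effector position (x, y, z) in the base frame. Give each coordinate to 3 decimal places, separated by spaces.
-16.021 -4.950 15.928

after link 1: o_1 = (-4.0000, 0.0000, 1.0000)
after link 2: o_2 = (-6.1213, -2.1213, 5.0000)
after link 3: o_3 = (-8.2426, -4.2426, 10.0000)
after link 4: o_4 = (-8.9497, -3.5355, 9.0000)
after link 5: o_5 = (-11.7782, -3.5355, 12.4641)
after link 6: o_6 = (-16.0208, -4.9497, 15.9282)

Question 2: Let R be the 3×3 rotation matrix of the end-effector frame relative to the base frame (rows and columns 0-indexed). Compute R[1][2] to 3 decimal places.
End-effector z-axis (col 2 of R) = (-0.7071,-0.7071,0.0000)
R[1][2] = -0.7071

-0.707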